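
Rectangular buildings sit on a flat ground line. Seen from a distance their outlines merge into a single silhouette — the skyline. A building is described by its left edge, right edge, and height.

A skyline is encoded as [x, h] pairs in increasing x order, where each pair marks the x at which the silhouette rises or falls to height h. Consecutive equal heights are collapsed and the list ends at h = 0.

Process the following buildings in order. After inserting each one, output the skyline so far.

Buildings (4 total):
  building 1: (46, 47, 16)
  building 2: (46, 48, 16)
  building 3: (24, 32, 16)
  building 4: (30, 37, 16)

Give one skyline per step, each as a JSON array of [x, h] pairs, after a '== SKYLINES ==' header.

== SKYLINES ==
[[46,16],[47,0]]
[[46,16],[48,0]]
[[24,16],[32,0],[46,16],[48,0]]
[[24,16],[37,0],[46,16],[48,0]]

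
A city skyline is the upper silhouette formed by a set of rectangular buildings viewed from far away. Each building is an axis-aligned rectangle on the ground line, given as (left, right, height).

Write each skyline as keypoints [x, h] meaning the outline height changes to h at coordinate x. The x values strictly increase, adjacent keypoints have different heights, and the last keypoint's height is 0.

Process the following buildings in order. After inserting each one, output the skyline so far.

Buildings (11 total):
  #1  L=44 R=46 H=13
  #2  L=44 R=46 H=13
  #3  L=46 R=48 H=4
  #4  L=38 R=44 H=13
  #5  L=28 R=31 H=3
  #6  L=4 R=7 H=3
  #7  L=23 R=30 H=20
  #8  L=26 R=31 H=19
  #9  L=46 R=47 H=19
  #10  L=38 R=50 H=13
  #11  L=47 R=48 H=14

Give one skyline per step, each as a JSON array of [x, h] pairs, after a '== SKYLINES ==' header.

== SKYLINES ==
[[44,13],[46,0]]
[[44,13],[46,0]]
[[44,13],[46,4],[48,0]]
[[38,13],[46,4],[48,0]]
[[28,3],[31,0],[38,13],[46,4],[48,0]]
[[4,3],[7,0],[28,3],[31,0],[38,13],[46,4],[48,0]]
[[4,3],[7,0],[23,20],[30,3],[31,0],[38,13],[46,4],[48,0]]
[[4,3],[7,0],[23,20],[30,19],[31,0],[38,13],[46,4],[48,0]]
[[4,3],[7,0],[23,20],[30,19],[31,0],[38,13],[46,19],[47,4],[48,0]]
[[4,3],[7,0],[23,20],[30,19],[31,0],[38,13],[46,19],[47,13],[50,0]]
[[4,3],[7,0],[23,20],[30,19],[31,0],[38,13],[46,19],[47,14],[48,13],[50,0]]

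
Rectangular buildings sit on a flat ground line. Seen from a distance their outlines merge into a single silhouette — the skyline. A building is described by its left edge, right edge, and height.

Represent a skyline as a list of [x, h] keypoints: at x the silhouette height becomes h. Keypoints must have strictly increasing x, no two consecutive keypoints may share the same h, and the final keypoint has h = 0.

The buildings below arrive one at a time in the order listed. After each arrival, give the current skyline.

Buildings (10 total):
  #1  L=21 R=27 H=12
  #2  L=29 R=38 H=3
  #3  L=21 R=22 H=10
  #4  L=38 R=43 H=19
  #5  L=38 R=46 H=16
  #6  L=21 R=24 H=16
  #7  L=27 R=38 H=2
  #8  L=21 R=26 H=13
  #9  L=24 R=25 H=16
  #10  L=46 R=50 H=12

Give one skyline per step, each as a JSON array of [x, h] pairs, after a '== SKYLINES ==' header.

== SKYLINES ==
[[21,12],[27,0]]
[[21,12],[27,0],[29,3],[38,0]]
[[21,12],[27,0],[29,3],[38,0]]
[[21,12],[27,0],[29,3],[38,19],[43,0]]
[[21,12],[27,0],[29,3],[38,19],[43,16],[46,0]]
[[21,16],[24,12],[27,0],[29,3],[38,19],[43,16],[46,0]]
[[21,16],[24,12],[27,2],[29,3],[38,19],[43,16],[46,0]]
[[21,16],[24,13],[26,12],[27,2],[29,3],[38,19],[43,16],[46,0]]
[[21,16],[25,13],[26,12],[27,2],[29,3],[38,19],[43,16],[46,0]]
[[21,16],[25,13],[26,12],[27,2],[29,3],[38,19],[43,16],[46,12],[50,0]]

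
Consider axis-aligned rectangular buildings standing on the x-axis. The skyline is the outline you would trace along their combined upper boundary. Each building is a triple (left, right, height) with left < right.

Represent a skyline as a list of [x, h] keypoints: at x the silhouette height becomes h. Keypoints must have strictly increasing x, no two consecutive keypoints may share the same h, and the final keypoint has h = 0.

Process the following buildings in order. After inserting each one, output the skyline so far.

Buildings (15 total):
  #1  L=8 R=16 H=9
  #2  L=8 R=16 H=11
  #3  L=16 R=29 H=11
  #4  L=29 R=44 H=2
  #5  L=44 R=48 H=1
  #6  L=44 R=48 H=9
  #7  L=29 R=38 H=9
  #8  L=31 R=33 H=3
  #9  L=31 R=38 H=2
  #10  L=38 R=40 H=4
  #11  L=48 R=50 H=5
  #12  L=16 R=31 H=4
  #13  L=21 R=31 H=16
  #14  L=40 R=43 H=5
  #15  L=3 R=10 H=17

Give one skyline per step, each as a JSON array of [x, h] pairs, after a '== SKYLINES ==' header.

== SKYLINES ==
[[8,9],[16,0]]
[[8,11],[16,0]]
[[8,11],[29,0]]
[[8,11],[29,2],[44,0]]
[[8,11],[29,2],[44,1],[48,0]]
[[8,11],[29,2],[44,9],[48,0]]
[[8,11],[29,9],[38,2],[44,9],[48,0]]
[[8,11],[29,9],[38,2],[44,9],[48,0]]
[[8,11],[29,9],[38,2],[44,9],[48,0]]
[[8,11],[29,9],[38,4],[40,2],[44,9],[48,0]]
[[8,11],[29,9],[38,4],[40,2],[44,9],[48,5],[50,0]]
[[8,11],[29,9],[38,4],[40,2],[44,9],[48,5],[50,0]]
[[8,11],[21,16],[31,9],[38,4],[40,2],[44,9],[48,5],[50,0]]
[[8,11],[21,16],[31,9],[38,4],[40,5],[43,2],[44,9],[48,5],[50,0]]
[[3,17],[10,11],[21,16],[31,9],[38,4],[40,5],[43,2],[44,9],[48,5],[50,0]]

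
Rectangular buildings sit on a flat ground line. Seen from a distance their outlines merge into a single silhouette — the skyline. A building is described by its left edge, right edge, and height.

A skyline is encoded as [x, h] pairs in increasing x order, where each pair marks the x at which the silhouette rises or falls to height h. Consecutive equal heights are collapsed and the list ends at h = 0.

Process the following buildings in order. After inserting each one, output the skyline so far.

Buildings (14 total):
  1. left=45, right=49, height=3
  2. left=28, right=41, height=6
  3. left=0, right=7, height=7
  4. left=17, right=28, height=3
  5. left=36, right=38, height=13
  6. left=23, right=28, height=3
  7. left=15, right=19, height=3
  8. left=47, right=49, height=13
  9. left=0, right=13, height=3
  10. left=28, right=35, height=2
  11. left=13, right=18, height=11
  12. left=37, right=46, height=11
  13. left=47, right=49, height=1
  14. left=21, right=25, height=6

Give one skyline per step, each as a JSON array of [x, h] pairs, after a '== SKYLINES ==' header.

== SKYLINES ==
[[45,3],[49,0]]
[[28,6],[41,0],[45,3],[49,0]]
[[0,7],[7,0],[28,6],[41,0],[45,3],[49,0]]
[[0,7],[7,0],[17,3],[28,6],[41,0],[45,3],[49,0]]
[[0,7],[7,0],[17,3],[28,6],[36,13],[38,6],[41,0],[45,3],[49,0]]
[[0,7],[7,0],[17,3],[28,6],[36,13],[38,6],[41,0],[45,3],[49,0]]
[[0,7],[7,0],[15,3],[28,6],[36,13],[38,6],[41,0],[45,3],[49,0]]
[[0,7],[7,0],[15,3],[28,6],[36,13],[38,6],[41,0],[45,3],[47,13],[49,0]]
[[0,7],[7,3],[13,0],[15,3],[28,6],[36,13],[38,6],[41,0],[45,3],[47,13],[49,0]]
[[0,7],[7,3],[13,0],[15,3],[28,6],[36,13],[38,6],[41,0],[45,3],[47,13],[49,0]]
[[0,7],[7,3],[13,11],[18,3],[28,6],[36,13],[38,6],[41,0],[45,3],[47,13],[49,0]]
[[0,7],[7,3],[13,11],[18,3],[28,6],[36,13],[38,11],[46,3],[47,13],[49,0]]
[[0,7],[7,3],[13,11],[18,3],[28,6],[36,13],[38,11],[46,3],[47,13],[49,0]]
[[0,7],[7,3],[13,11],[18,3],[21,6],[25,3],[28,6],[36,13],[38,11],[46,3],[47,13],[49,0]]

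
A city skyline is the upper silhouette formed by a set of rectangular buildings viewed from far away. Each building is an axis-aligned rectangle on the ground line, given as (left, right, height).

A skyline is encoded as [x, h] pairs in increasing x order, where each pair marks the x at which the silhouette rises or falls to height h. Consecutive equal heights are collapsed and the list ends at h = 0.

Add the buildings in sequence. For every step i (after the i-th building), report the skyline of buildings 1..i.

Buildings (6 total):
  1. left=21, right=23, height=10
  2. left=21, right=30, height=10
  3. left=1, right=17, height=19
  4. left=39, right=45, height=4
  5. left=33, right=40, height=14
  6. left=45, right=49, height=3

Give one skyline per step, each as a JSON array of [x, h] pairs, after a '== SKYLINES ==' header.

== SKYLINES ==
[[21,10],[23,0]]
[[21,10],[30,0]]
[[1,19],[17,0],[21,10],[30,0]]
[[1,19],[17,0],[21,10],[30,0],[39,4],[45,0]]
[[1,19],[17,0],[21,10],[30,0],[33,14],[40,4],[45,0]]
[[1,19],[17,0],[21,10],[30,0],[33,14],[40,4],[45,3],[49,0]]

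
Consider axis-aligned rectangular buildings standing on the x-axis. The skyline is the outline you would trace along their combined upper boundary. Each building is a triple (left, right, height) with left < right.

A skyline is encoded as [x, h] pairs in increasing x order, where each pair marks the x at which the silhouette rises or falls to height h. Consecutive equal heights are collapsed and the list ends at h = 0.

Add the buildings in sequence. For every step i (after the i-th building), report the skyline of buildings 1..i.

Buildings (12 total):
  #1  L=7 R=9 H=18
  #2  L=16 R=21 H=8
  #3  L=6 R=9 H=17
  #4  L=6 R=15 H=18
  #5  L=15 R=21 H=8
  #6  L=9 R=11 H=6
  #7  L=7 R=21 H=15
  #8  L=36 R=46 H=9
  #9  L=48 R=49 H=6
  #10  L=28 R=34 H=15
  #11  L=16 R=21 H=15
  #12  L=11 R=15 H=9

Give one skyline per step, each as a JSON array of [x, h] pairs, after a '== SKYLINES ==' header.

== SKYLINES ==
[[7,18],[9,0]]
[[7,18],[9,0],[16,8],[21,0]]
[[6,17],[7,18],[9,0],[16,8],[21,0]]
[[6,18],[15,0],[16,8],[21,0]]
[[6,18],[15,8],[21,0]]
[[6,18],[15,8],[21,0]]
[[6,18],[15,15],[21,0]]
[[6,18],[15,15],[21,0],[36,9],[46,0]]
[[6,18],[15,15],[21,0],[36,9],[46,0],[48,6],[49,0]]
[[6,18],[15,15],[21,0],[28,15],[34,0],[36,9],[46,0],[48,6],[49,0]]
[[6,18],[15,15],[21,0],[28,15],[34,0],[36,9],[46,0],[48,6],[49,0]]
[[6,18],[15,15],[21,0],[28,15],[34,0],[36,9],[46,0],[48,6],[49,0]]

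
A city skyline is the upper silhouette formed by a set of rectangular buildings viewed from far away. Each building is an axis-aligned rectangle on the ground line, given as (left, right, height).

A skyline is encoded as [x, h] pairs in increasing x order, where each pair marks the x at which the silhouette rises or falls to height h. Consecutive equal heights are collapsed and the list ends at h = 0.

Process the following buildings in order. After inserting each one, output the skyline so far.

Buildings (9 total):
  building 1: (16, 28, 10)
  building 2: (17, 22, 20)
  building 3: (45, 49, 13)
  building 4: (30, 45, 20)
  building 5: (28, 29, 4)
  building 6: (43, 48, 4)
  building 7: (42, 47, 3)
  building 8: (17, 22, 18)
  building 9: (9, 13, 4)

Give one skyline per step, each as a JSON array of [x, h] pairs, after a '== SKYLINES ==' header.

== SKYLINES ==
[[16,10],[28,0]]
[[16,10],[17,20],[22,10],[28,0]]
[[16,10],[17,20],[22,10],[28,0],[45,13],[49,0]]
[[16,10],[17,20],[22,10],[28,0],[30,20],[45,13],[49,0]]
[[16,10],[17,20],[22,10],[28,4],[29,0],[30,20],[45,13],[49,0]]
[[16,10],[17,20],[22,10],[28,4],[29,0],[30,20],[45,13],[49,0]]
[[16,10],[17,20],[22,10],[28,4],[29,0],[30,20],[45,13],[49,0]]
[[16,10],[17,20],[22,10],[28,4],[29,0],[30,20],[45,13],[49,0]]
[[9,4],[13,0],[16,10],[17,20],[22,10],[28,4],[29,0],[30,20],[45,13],[49,0]]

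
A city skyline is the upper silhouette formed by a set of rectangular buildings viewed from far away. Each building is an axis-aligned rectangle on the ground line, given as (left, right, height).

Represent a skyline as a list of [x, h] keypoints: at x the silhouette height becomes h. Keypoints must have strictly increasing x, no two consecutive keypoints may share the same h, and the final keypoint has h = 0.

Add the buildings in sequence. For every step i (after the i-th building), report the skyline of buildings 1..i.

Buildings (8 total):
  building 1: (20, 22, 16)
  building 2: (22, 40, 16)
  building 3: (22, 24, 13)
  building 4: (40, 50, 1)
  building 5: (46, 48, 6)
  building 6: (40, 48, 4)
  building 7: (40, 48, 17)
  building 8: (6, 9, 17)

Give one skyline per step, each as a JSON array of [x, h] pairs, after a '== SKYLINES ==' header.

== SKYLINES ==
[[20,16],[22,0]]
[[20,16],[40,0]]
[[20,16],[40,0]]
[[20,16],[40,1],[50,0]]
[[20,16],[40,1],[46,6],[48,1],[50,0]]
[[20,16],[40,4],[46,6],[48,1],[50,0]]
[[20,16],[40,17],[48,1],[50,0]]
[[6,17],[9,0],[20,16],[40,17],[48,1],[50,0]]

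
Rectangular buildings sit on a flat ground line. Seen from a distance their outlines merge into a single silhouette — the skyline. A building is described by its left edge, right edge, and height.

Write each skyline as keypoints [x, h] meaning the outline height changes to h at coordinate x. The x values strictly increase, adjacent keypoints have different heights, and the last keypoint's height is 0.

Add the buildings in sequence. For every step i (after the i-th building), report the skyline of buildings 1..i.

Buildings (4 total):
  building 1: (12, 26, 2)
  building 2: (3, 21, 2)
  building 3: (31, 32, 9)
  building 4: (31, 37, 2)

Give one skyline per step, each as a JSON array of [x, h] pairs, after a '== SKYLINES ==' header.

== SKYLINES ==
[[12,2],[26,0]]
[[3,2],[26,0]]
[[3,2],[26,0],[31,9],[32,0]]
[[3,2],[26,0],[31,9],[32,2],[37,0]]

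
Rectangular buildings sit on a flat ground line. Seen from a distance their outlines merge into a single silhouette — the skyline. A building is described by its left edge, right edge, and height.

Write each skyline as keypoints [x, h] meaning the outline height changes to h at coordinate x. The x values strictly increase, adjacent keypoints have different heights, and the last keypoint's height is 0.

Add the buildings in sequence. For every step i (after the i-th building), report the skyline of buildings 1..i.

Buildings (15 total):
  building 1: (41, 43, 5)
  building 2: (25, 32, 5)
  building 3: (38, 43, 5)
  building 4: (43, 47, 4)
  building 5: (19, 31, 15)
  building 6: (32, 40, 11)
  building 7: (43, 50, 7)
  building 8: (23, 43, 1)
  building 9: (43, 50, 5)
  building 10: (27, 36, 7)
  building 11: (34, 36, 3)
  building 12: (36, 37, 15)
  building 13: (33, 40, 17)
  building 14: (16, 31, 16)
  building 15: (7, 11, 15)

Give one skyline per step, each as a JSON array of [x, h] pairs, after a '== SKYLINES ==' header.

== SKYLINES ==
[[41,5],[43,0]]
[[25,5],[32,0],[41,5],[43,0]]
[[25,5],[32,0],[38,5],[43,0]]
[[25,5],[32,0],[38,5],[43,4],[47,0]]
[[19,15],[31,5],[32,0],[38,5],[43,4],[47,0]]
[[19,15],[31,5],[32,11],[40,5],[43,4],[47,0]]
[[19,15],[31,5],[32,11],[40,5],[43,7],[50,0]]
[[19,15],[31,5],[32,11],[40,5],[43,7],[50,0]]
[[19,15],[31,5],[32,11],[40,5],[43,7],[50,0]]
[[19,15],[31,7],[32,11],[40,5],[43,7],[50,0]]
[[19,15],[31,7],[32,11],[40,5],[43,7],[50,0]]
[[19,15],[31,7],[32,11],[36,15],[37,11],[40,5],[43,7],[50,0]]
[[19,15],[31,7],[32,11],[33,17],[40,5],[43,7],[50,0]]
[[16,16],[31,7],[32,11],[33,17],[40,5],[43,7],[50,0]]
[[7,15],[11,0],[16,16],[31,7],[32,11],[33,17],[40,5],[43,7],[50,0]]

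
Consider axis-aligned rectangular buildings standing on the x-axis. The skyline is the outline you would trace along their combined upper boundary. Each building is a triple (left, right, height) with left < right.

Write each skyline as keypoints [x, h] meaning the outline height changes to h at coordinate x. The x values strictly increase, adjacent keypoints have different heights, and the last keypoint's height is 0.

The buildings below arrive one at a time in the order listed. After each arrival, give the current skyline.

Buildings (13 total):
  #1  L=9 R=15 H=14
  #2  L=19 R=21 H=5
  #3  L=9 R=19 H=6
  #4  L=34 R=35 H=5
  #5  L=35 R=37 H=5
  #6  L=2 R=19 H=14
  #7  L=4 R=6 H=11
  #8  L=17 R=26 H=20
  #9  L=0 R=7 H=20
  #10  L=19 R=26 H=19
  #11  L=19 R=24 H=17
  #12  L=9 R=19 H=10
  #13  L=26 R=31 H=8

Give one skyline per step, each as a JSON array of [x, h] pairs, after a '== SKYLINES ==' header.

== SKYLINES ==
[[9,14],[15,0]]
[[9,14],[15,0],[19,5],[21,0]]
[[9,14],[15,6],[19,5],[21,0]]
[[9,14],[15,6],[19,5],[21,0],[34,5],[35,0]]
[[9,14],[15,6],[19,5],[21,0],[34,5],[37,0]]
[[2,14],[19,5],[21,0],[34,5],[37,0]]
[[2,14],[19,5],[21,0],[34,5],[37,0]]
[[2,14],[17,20],[26,0],[34,5],[37,0]]
[[0,20],[7,14],[17,20],[26,0],[34,5],[37,0]]
[[0,20],[7,14],[17,20],[26,0],[34,5],[37,0]]
[[0,20],[7,14],[17,20],[26,0],[34,5],[37,0]]
[[0,20],[7,14],[17,20],[26,0],[34,5],[37,0]]
[[0,20],[7,14],[17,20],[26,8],[31,0],[34,5],[37,0]]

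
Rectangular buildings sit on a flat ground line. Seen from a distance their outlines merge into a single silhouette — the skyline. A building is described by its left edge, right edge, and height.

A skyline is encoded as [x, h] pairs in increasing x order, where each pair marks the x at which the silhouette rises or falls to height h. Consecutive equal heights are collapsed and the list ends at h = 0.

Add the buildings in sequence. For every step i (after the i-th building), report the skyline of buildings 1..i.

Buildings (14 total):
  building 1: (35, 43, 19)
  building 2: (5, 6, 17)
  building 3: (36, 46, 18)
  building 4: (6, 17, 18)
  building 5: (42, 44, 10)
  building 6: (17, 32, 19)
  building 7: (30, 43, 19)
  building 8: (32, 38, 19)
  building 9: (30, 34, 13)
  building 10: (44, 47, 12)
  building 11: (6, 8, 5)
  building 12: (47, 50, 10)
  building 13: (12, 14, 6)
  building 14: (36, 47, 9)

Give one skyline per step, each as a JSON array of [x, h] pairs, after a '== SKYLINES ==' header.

== SKYLINES ==
[[35,19],[43,0]]
[[5,17],[6,0],[35,19],[43,0]]
[[5,17],[6,0],[35,19],[43,18],[46,0]]
[[5,17],[6,18],[17,0],[35,19],[43,18],[46,0]]
[[5,17],[6,18],[17,0],[35,19],[43,18],[46,0]]
[[5,17],[6,18],[17,19],[32,0],[35,19],[43,18],[46,0]]
[[5,17],[6,18],[17,19],[43,18],[46,0]]
[[5,17],[6,18],[17,19],[43,18],[46,0]]
[[5,17],[6,18],[17,19],[43,18],[46,0]]
[[5,17],[6,18],[17,19],[43,18],[46,12],[47,0]]
[[5,17],[6,18],[17,19],[43,18],[46,12],[47,0]]
[[5,17],[6,18],[17,19],[43,18],[46,12],[47,10],[50,0]]
[[5,17],[6,18],[17,19],[43,18],[46,12],[47,10],[50,0]]
[[5,17],[6,18],[17,19],[43,18],[46,12],[47,10],[50,0]]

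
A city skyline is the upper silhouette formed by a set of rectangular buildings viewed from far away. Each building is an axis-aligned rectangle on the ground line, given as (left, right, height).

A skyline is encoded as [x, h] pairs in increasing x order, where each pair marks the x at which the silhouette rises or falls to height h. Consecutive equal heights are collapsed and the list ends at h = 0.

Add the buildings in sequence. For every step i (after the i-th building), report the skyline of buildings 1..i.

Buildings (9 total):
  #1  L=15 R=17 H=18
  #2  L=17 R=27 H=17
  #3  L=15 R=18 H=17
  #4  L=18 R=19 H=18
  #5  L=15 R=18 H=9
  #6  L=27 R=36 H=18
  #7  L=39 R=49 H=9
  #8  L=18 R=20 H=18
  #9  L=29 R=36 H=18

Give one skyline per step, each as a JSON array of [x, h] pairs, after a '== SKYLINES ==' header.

== SKYLINES ==
[[15,18],[17,0]]
[[15,18],[17,17],[27,0]]
[[15,18],[17,17],[27,0]]
[[15,18],[17,17],[18,18],[19,17],[27,0]]
[[15,18],[17,17],[18,18],[19,17],[27,0]]
[[15,18],[17,17],[18,18],[19,17],[27,18],[36,0]]
[[15,18],[17,17],[18,18],[19,17],[27,18],[36,0],[39,9],[49,0]]
[[15,18],[17,17],[18,18],[20,17],[27,18],[36,0],[39,9],[49,0]]
[[15,18],[17,17],[18,18],[20,17],[27,18],[36,0],[39,9],[49,0]]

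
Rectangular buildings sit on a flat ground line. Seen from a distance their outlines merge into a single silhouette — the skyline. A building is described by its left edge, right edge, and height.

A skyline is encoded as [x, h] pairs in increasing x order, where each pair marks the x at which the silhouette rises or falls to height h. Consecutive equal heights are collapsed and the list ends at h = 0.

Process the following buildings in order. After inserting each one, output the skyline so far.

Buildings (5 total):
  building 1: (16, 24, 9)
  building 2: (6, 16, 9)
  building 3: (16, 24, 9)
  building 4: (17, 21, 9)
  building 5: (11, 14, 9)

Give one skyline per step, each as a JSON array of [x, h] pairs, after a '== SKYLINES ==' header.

== SKYLINES ==
[[16,9],[24,0]]
[[6,9],[24,0]]
[[6,9],[24,0]]
[[6,9],[24,0]]
[[6,9],[24,0]]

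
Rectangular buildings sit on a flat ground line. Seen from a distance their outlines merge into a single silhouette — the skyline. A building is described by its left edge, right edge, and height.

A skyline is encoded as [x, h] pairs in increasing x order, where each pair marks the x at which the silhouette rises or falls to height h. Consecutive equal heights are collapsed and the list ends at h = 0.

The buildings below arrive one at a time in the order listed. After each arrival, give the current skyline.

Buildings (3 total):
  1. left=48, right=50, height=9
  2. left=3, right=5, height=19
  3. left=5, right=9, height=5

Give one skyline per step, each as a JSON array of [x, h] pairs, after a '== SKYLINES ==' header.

== SKYLINES ==
[[48,9],[50,0]]
[[3,19],[5,0],[48,9],[50,0]]
[[3,19],[5,5],[9,0],[48,9],[50,0]]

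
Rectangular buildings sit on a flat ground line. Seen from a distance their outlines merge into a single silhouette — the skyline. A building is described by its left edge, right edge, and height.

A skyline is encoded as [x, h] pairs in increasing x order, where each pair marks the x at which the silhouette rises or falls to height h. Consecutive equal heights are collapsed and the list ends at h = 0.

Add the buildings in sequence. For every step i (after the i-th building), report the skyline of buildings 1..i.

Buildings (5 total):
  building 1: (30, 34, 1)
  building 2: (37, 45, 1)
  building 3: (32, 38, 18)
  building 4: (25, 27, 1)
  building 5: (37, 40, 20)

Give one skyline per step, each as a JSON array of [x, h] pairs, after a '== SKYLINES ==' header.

== SKYLINES ==
[[30,1],[34,0]]
[[30,1],[34,0],[37,1],[45,0]]
[[30,1],[32,18],[38,1],[45,0]]
[[25,1],[27,0],[30,1],[32,18],[38,1],[45,0]]
[[25,1],[27,0],[30,1],[32,18],[37,20],[40,1],[45,0]]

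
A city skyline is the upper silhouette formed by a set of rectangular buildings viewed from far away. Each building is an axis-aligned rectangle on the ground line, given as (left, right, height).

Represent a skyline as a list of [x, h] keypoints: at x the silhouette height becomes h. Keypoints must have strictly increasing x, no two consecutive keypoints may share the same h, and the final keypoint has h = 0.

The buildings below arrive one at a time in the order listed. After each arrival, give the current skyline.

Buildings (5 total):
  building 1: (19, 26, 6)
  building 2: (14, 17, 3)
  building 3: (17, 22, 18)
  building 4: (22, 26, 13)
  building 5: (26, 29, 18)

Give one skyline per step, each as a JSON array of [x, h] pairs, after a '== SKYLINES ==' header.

== SKYLINES ==
[[19,6],[26,0]]
[[14,3],[17,0],[19,6],[26,0]]
[[14,3],[17,18],[22,6],[26,0]]
[[14,3],[17,18],[22,13],[26,0]]
[[14,3],[17,18],[22,13],[26,18],[29,0]]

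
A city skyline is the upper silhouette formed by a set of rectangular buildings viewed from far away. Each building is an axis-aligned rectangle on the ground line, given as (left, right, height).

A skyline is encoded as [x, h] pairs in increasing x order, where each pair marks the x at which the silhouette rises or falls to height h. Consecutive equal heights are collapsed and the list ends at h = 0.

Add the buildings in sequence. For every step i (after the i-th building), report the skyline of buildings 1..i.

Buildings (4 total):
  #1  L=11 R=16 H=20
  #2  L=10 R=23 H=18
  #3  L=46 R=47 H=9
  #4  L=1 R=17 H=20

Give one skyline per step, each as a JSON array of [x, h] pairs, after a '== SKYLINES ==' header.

== SKYLINES ==
[[11,20],[16,0]]
[[10,18],[11,20],[16,18],[23,0]]
[[10,18],[11,20],[16,18],[23,0],[46,9],[47,0]]
[[1,20],[17,18],[23,0],[46,9],[47,0]]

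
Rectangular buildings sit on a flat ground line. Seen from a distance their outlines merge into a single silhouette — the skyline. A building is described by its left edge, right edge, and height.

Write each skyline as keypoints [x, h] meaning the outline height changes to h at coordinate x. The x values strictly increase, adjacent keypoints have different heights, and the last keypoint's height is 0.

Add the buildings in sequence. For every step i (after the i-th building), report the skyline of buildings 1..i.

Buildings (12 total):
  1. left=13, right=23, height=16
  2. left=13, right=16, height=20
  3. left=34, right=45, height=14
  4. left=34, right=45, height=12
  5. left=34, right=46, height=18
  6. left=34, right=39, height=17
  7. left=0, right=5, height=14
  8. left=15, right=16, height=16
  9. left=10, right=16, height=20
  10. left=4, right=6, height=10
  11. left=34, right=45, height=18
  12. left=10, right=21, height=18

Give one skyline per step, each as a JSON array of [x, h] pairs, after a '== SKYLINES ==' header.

== SKYLINES ==
[[13,16],[23,0]]
[[13,20],[16,16],[23,0]]
[[13,20],[16,16],[23,0],[34,14],[45,0]]
[[13,20],[16,16],[23,0],[34,14],[45,0]]
[[13,20],[16,16],[23,0],[34,18],[46,0]]
[[13,20],[16,16],[23,0],[34,18],[46,0]]
[[0,14],[5,0],[13,20],[16,16],[23,0],[34,18],[46,0]]
[[0,14],[5,0],[13,20],[16,16],[23,0],[34,18],[46,0]]
[[0,14],[5,0],[10,20],[16,16],[23,0],[34,18],[46,0]]
[[0,14],[5,10],[6,0],[10,20],[16,16],[23,0],[34,18],[46,0]]
[[0,14],[5,10],[6,0],[10,20],[16,16],[23,0],[34,18],[46,0]]
[[0,14],[5,10],[6,0],[10,20],[16,18],[21,16],[23,0],[34,18],[46,0]]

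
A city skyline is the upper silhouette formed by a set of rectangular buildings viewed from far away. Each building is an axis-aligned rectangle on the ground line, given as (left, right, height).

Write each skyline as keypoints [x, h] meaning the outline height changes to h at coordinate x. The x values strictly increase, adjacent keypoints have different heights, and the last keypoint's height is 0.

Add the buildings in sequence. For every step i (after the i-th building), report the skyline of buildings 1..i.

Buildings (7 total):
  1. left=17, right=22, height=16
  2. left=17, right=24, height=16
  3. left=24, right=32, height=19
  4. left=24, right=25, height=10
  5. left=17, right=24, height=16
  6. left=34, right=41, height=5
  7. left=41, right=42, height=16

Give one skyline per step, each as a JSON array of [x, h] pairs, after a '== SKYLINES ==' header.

== SKYLINES ==
[[17,16],[22,0]]
[[17,16],[24,0]]
[[17,16],[24,19],[32,0]]
[[17,16],[24,19],[32,0]]
[[17,16],[24,19],[32,0]]
[[17,16],[24,19],[32,0],[34,5],[41,0]]
[[17,16],[24,19],[32,0],[34,5],[41,16],[42,0]]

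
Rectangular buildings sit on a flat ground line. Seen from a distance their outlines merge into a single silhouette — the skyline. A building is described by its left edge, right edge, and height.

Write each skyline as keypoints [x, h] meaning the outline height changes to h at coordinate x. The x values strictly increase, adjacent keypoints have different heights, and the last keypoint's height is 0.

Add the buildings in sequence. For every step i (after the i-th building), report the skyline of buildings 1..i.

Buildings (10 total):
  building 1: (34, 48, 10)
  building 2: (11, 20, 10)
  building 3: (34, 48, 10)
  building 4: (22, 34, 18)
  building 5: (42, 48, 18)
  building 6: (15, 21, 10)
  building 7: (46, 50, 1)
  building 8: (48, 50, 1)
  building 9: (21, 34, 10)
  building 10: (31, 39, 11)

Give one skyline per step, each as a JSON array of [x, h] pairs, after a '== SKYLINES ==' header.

== SKYLINES ==
[[34,10],[48,0]]
[[11,10],[20,0],[34,10],[48,0]]
[[11,10],[20,0],[34,10],[48,0]]
[[11,10],[20,0],[22,18],[34,10],[48,0]]
[[11,10],[20,0],[22,18],[34,10],[42,18],[48,0]]
[[11,10],[21,0],[22,18],[34,10],[42,18],[48,0]]
[[11,10],[21,0],[22,18],[34,10],[42,18],[48,1],[50,0]]
[[11,10],[21,0],[22,18],[34,10],[42,18],[48,1],[50,0]]
[[11,10],[22,18],[34,10],[42,18],[48,1],[50,0]]
[[11,10],[22,18],[34,11],[39,10],[42,18],[48,1],[50,0]]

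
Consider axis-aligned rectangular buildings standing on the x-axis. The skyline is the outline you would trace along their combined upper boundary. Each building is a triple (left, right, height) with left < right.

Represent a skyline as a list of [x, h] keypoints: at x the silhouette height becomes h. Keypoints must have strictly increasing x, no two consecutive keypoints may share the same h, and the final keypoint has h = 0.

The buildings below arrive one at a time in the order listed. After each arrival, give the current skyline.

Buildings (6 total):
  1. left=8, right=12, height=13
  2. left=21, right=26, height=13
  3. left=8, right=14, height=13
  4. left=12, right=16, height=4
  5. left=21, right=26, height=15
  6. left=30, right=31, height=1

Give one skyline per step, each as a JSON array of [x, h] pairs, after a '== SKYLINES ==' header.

== SKYLINES ==
[[8,13],[12,0]]
[[8,13],[12,0],[21,13],[26,0]]
[[8,13],[14,0],[21,13],[26,0]]
[[8,13],[14,4],[16,0],[21,13],[26,0]]
[[8,13],[14,4],[16,0],[21,15],[26,0]]
[[8,13],[14,4],[16,0],[21,15],[26,0],[30,1],[31,0]]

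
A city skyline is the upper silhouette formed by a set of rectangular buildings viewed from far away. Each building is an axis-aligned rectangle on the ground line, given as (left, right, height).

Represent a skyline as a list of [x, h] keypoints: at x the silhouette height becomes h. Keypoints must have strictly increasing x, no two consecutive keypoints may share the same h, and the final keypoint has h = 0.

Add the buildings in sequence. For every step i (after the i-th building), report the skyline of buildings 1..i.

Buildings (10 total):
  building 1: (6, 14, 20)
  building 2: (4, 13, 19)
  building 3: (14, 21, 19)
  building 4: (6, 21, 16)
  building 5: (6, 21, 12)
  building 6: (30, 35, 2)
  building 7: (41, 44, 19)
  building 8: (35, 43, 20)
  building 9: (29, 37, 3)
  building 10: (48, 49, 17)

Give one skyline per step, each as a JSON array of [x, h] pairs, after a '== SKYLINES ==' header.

== SKYLINES ==
[[6,20],[14,0]]
[[4,19],[6,20],[14,0]]
[[4,19],[6,20],[14,19],[21,0]]
[[4,19],[6,20],[14,19],[21,0]]
[[4,19],[6,20],[14,19],[21,0]]
[[4,19],[6,20],[14,19],[21,0],[30,2],[35,0]]
[[4,19],[6,20],[14,19],[21,0],[30,2],[35,0],[41,19],[44,0]]
[[4,19],[6,20],[14,19],[21,0],[30,2],[35,20],[43,19],[44,0]]
[[4,19],[6,20],[14,19],[21,0],[29,3],[35,20],[43,19],[44,0]]
[[4,19],[6,20],[14,19],[21,0],[29,3],[35,20],[43,19],[44,0],[48,17],[49,0]]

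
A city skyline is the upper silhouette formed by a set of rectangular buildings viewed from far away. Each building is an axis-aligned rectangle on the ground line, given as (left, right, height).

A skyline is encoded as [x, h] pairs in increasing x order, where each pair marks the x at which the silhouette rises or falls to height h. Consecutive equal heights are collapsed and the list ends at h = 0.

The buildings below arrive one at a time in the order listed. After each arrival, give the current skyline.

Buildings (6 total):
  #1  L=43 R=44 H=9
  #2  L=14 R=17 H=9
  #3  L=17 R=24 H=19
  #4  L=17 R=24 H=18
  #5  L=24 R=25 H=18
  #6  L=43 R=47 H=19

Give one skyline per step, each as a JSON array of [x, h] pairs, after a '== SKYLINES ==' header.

== SKYLINES ==
[[43,9],[44,0]]
[[14,9],[17,0],[43,9],[44,0]]
[[14,9],[17,19],[24,0],[43,9],[44,0]]
[[14,9],[17,19],[24,0],[43,9],[44,0]]
[[14,9],[17,19],[24,18],[25,0],[43,9],[44,0]]
[[14,9],[17,19],[24,18],[25,0],[43,19],[47,0]]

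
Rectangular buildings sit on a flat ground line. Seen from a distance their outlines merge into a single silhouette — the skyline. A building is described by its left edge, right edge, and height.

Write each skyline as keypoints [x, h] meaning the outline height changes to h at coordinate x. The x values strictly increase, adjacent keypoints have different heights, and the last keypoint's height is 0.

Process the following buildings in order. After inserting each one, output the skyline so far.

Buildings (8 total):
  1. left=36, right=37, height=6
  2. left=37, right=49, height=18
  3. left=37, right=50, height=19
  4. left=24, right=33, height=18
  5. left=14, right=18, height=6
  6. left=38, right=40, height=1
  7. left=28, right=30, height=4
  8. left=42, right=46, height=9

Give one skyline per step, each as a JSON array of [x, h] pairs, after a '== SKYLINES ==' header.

== SKYLINES ==
[[36,6],[37,0]]
[[36,6],[37,18],[49,0]]
[[36,6],[37,19],[50,0]]
[[24,18],[33,0],[36,6],[37,19],[50,0]]
[[14,6],[18,0],[24,18],[33,0],[36,6],[37,19],[50,0]]
[[14,6],[18,0],[24,18],[33,0],[36,6],[37,19],[50,0]]
[[14,6],[18,0],[24,18],[33,0],[36,6],[37,19],[50,0]]
[[14,6],[18,0],[24,18],[33,0],[36,6],[37,19],[50,0]]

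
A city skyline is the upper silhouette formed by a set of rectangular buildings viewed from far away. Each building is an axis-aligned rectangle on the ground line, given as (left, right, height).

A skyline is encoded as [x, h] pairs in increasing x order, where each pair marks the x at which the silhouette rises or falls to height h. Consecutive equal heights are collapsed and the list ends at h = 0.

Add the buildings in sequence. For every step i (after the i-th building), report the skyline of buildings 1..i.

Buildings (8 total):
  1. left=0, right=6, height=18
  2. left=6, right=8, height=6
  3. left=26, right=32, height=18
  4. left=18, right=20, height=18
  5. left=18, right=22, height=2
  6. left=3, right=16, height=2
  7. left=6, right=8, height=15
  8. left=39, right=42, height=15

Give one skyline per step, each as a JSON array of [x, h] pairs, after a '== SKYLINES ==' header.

== SKYLINES ==
[[0,18],[6,0]]
[[0,18],[6,6],[8,0]]
[[0,18],[6,6],[8,0],[26,18],[32,0]]
[[0,18],[6,6],[8,0],[18,18],[20,0],[26,18],[32,0]]
[[0,18],[6,6],[8,0],[18,18],[20,2],[22,0],[26,18],[32,0]]
[[0,18],[6,6],[8,2],[16,0],[18,18],[20,2],[22,0],[26,18],[32,0]]
[[0,18],[6,15],[8,2],[16,0],[18,18],[20,2],[22,0],[26,18],[32,0]]
[[0,18],[6,15],[8,2],[16,0],[18,18],[20,2],[22,0],[26,18],[32,0],[39,15],[42,0]]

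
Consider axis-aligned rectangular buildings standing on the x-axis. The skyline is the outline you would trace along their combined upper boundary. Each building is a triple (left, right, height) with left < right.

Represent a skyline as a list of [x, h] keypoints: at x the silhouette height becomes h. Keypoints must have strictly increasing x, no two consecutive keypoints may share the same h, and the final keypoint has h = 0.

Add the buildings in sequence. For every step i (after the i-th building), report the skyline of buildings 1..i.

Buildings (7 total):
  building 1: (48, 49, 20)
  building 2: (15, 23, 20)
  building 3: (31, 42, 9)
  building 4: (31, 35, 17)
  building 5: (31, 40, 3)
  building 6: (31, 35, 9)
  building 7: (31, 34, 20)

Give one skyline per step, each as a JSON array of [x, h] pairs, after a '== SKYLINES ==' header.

== SKYLINES ==
[[48,20],[49,0]]
[[15,20],[23,0],[48,20],[49,0]]
[[15,20],[23,0],[31,9],[42,0],[48,20],[49,0]]
[[15,20],[23,0],[31,17],[35,9],[42,0],[48,20],[49,0]]
[[15,20],[23,0],[31,17],[35,9],[42,0],[48,20],[49,0]]
[[15,20],[23,0],[31,17],[35,9],[42,0],[48,20],[49,0]]
[[15,20],[23,0],[31,20],[34,17],[35,9],[42,0],[48,20],[49,0]]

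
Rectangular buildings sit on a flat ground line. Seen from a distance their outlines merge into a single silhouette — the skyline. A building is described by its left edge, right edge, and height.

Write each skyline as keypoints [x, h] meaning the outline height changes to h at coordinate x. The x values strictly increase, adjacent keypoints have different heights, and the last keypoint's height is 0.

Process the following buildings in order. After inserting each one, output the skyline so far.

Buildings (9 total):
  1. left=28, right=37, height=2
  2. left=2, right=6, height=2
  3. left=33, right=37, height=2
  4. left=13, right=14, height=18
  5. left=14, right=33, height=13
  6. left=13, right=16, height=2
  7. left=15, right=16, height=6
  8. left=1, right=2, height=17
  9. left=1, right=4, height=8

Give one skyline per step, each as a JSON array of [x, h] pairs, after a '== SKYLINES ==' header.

== SKYLINES ==
[[28,2],[37,0]]
[[2,2],[6,0],[28,2],[37,0]]
[[2,2],[6,0],[28,2],[37,0]]
[[2,2],[6,0],[13,18],[14,0],[28,2],[37,0]]
[[2,2],[6,0],[13,18],[14,13],[33,2],[37,0]]
[[2,2],[6,0],[13,18],[14,13],[33,2],[37,0]]
[[2,2],[6,0],[13,18],[14,13],[33,2],[37,0]]
[[1,17],[2,2],[6,0],[13,18],[14,13],[33,2],[37,0]]
[[1,17],[2,8],[4,2],[6,0],[13,18],[14,13],[33,2],[37,0]]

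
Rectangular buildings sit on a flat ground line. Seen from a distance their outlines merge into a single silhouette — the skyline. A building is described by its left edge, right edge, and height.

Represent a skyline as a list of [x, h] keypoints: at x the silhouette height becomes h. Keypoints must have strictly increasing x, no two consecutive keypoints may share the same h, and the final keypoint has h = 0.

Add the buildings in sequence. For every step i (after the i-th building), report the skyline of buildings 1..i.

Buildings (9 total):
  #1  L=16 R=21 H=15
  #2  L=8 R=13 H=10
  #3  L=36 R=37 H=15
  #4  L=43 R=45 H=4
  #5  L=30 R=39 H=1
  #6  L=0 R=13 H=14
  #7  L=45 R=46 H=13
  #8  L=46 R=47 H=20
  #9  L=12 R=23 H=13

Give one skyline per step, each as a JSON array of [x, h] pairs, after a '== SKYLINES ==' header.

== SKYLINES ==
[[16,15],[21,0]]
[[8,10],[13,0],[16,15],[21,0]]
[[8,10],[13,0],[16,15],[21,0],[36,15],[37,0]]
[[8,10],[13,0],[16,15],[21,0],[36,15],[37,0],[43,4],[45,0]]
[[8,10],[13,0],[16,15],[21,0],[30,1],[36,15],[37,1],[39,0],[43,4],[45,0]]
[[0,14],[13,0],[16,15],[21,0],[30,1],[36,15],[37,1],[39,0],[43,4],[45,0]]
[[0,14],[13,0],[16,15],[21,0],[30,1],[36,15],[37,1],[39,0],[43,4],[45,13],[46,0]]
[[0,14],[13,0],[16,15],[21,0],[30,1],[36,15],[37,1],[39,0],[43,4],[45,13],[46,20],[47,0]]
[[0,14],[13,13],[16,15],[21,13],[23,0],[30,1],[36,15],[37,1],[39,0],[43,4],[45,13],[46,20],[47,0]]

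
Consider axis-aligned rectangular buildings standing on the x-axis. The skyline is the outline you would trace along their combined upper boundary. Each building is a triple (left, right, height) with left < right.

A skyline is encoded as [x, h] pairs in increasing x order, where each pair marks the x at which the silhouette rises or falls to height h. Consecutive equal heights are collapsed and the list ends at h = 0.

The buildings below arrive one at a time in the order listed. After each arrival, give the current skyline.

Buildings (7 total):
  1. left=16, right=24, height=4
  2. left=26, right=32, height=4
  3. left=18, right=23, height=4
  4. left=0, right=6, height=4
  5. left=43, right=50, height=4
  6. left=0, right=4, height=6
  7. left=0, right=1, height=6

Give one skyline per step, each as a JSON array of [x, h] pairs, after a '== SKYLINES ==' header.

== SKYLINES ==
[[16,4],[24,0]]
[[16,4],[24,0],[26,4],[32,0]]
[[16,4],[24,0],[26,4],[32,0]]
[[0,4],[6,0],[16,4],[24,0],[26,4],[32,0]]
[[0,4],[6,0],[16,4],[24,0],[26,4],[32,0],[43,4],[50,0]]
[[0,6],[4,4],[6,0],[16,4],[24,0],[26,4],[32,0],[43,4],[50,0]]
[[0,6],[4,4],[6,0],[16,4],[24,0],[26,4],[32,0],[43,4],[50,0]]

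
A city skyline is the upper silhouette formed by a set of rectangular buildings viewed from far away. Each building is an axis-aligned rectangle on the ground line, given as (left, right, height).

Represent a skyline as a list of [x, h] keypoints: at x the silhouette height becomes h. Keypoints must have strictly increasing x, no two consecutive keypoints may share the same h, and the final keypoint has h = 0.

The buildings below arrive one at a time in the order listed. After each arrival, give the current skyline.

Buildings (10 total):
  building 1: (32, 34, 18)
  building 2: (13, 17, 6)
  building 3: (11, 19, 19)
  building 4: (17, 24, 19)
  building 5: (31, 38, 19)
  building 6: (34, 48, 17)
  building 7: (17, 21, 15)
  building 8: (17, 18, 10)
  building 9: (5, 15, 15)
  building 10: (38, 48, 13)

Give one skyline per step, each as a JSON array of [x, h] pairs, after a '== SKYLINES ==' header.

== SKYLINES ==
[[32,18],[34,0]]
[[13,6],[17,0],[32,18],[34,0]]
[[11,19],[19,0],[32,18],[34,0]]
[[11,19],[24,0],[32,18],[34,0]]
[[11,19],[24,0],[31,19],[38,0]]
[[11,19],[24,0],[31,19],[38,17],[48,0]]
[[11,19],[24,0],[31,19],[38,17],[48,0]]
[[11,19],[24,0],[31,19],[38,17],[48,0]]
[[5,15],[11,19],[24,0],[31,19],[38,17],[48,0]]
[[5,15],[11,19],[24,0],[31,19],[38,17],[48,0]]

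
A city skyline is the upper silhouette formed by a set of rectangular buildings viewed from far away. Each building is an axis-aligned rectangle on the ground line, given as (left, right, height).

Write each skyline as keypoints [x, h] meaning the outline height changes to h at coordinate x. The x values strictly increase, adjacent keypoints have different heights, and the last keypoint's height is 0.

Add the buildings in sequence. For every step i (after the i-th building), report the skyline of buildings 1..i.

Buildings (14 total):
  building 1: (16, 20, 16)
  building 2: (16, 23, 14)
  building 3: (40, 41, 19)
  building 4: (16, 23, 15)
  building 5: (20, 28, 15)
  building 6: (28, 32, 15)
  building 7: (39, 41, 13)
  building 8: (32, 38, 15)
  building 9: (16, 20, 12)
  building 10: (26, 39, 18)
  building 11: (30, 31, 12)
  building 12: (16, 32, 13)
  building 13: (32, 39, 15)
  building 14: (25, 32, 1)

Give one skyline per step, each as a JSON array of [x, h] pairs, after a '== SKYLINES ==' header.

== SKYLINES ==
[[16,16],[20,0]]
[[16,16],[20,14],[23,0]]
[[16,16],[20,14],[23,0],[40,19],[41,0]]
[[16,16],[20,15],[23,0],[40,19],[41,0]]
[[16,16],[20,15],[28,0],[40,19],[41,0]]
[[16,16],[20,15],[32,0],[40,19],[41,0]]
[[16,16],[20,15],[32,0],[39,13],[40,19],[41,0]]
[[16,16],[20,15],[38,0],[39,13],[40,19],[41,0]]
[[16,16],[20,15],[38,0],[39,13],[40,19],[41,0]]
[[16,16],[20,15],[26,18],[39,13],[40,19],[41,0]]
[[16,16],[20,15],[26,18],[39,13],[40,19],[41,0]]
[[16,16],[20,15],[26,18],[39,13],[40,19],[41,0]]
[[16,16],[20,15],[26,18],[39,13],[40,19],[41,0]]
[[16,16],[20,15],[26,18],[39,13],[40,19],[41,0]]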